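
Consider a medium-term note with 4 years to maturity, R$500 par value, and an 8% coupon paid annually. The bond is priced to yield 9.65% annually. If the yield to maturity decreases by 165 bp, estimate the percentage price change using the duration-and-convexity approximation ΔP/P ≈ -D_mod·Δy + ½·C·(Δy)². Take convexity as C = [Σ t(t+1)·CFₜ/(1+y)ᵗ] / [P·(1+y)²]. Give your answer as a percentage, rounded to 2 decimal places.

+5.56%

With y = 0.0965:
  t   CF        PV=CF/(1+0.0965)^t    t·PV        t(t+1)·PV
  1        40.00        36.4797        36.4797          72.9594
  2        40.00        33.2692        66.5385         199.6154
  3        40.00        30.3413        91.0239         364.0955
  4       540.00       373.5590     1,494.2360       7,471.1802
  Σ                    473.6492     1,688.2781       8,107.8505
P = 473.6492; D_Mac = 3.56441 yrs; D_mod = 3.25071 yrs; C = 14.23743.
Duration effect: -3.25071 × (-0.0165) = +0.053637
Convexity effect: 0.5 × 14.23743 × (-0.0165)² = +0.0019381
ΔP/P ≈ +0.053637 + 0.0019381 = +0.055575 = +5.5575%.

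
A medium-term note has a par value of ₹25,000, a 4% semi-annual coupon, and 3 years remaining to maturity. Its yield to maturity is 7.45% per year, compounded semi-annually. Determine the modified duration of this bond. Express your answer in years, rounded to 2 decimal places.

Periodic yield y = 0.03725. First find Macaulay duration:
  t   CF        PV=CF/(1+0.03725)^t    t·PV
  1       500.00       482.0439       482.0439
  2       500.00       464.7326       929.4652
  3       500.00       448.0430     1,344.1289
  4       500.00       431.9527     1,727.8109
  5       500.00       416.4403     2,082.2017
  6    25,500.00    20,475.7359   122,854.4154
  Σ                 22,718.9484   129,420.0660
P = 22,718.9484; Macaulay duration = 129,420.0660 / 22,718.9484 = 5.69657 half-year periods = 2.84828 years.
Modified duration = D_Mac / (1 + y) = 2.84828 / 1.03725 = 2.74600 years.

2.75 years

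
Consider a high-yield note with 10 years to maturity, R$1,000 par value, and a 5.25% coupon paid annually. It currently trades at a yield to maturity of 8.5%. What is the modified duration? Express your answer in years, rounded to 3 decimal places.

7.132 years

Periodic yield y = 0.085. First find Macaulay duration:
  t   CF        PV=CF/(1+0.085)^t    t·PV
  1        52.50        48.3871        48.3871
  2        52.50        44.5964        89.1928
  3        52.50        41.1027       123.3080
  4        52.50        37.8826       151.5306
  5        52.50        34.9149       174.5744
  6        52.50        32.1796       193.0777
  7        52.50        29.6586       207.6104
  8        52.50        27.3351       218.6812
  9        52.50        25.1937       226.7431
  10    1,052.50       465.5054     4,655.0540
  Σ                    786.7562     6,088.1594
P = 786.7562; Macaulay duration = 6,088.1594 / 786.7562 = 7.73831 years.
Modified duration = D_Mac / (1 + y) = 7.73831 / 1.085 = 7.13208 years.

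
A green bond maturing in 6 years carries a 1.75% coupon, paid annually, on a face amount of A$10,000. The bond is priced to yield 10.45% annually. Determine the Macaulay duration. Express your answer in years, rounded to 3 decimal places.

5.665 years

Periodic yield y = 0.1045. Discount each cash flow and weight by its year:
  t   CF        PV=CF/(1+0.1045)^t    t·PV
  1       175.00       158.4427       158.4427
  2       175.00       143.4520       286.9040
  3       175.00       129.8796       389.6388
  4       175.00       117.5913       470.3652
  5       175.00       106.4656       532.3282
  6    10,175.00     5,604.5416    33,627.2496
  Σ                  6,260.3728    35,464.9284
Price P = Σ PV = 6,260.3728.
Macaulay duration = Σ(t·PV) / P = 35,464.9284 / 6,260.3728 = 5.66499 years.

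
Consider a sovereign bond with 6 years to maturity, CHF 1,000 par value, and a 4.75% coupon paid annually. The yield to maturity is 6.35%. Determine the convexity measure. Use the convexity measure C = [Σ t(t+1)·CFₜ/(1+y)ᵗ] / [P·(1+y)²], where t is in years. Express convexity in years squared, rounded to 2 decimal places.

With y = 0.0635:
  t   CF        PV=CF/(1+0.0635)^t    t·PV        t(t+1)·PV
  1        47.50        44.6638        44.6638          89.3277
  2        47.50        41.9970        83.9941         251.9822
  3        47.50        39.4895       118.4684         473.8734
  4        47.50        37.1316       148.5264         742.6319
  5        47.50        34.9145       174.5726       1,047.4358
  6     1,047.50       723.9842     4,343.9050      30,407.3348
  Σ                    922.1806     4,914.1303      33,012.5859
P = 922.1806.
Convexity = Σ t(t+1)·PV / [P·(1+y)²] = 33,012.5859 / (922.1806 × 1.131032) = 31.65108.

31.65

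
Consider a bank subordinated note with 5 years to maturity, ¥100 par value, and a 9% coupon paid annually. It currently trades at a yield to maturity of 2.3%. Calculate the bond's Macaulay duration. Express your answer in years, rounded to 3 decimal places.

Periodic yield y = 0.023. Discount each cash flow and weight by its year:
  t   CF        PV=CF/(1+0.023)^t    t·PV
  1         9.00         8.7977         8.7977
  2         9.00         8.5999        17.1997
  3         9.00         8.4065        25.2195
  4         9.00         8.2175        32.8700
  5       109.00        97.2855       486.4277
  Σ                    131.3071       570.5147
Price P = Σ PV = 131.3071.
Macaulay duration = Σ(t·PV) / P = 570.5147 / 131.3071 = 4.34489 years.

4.345 years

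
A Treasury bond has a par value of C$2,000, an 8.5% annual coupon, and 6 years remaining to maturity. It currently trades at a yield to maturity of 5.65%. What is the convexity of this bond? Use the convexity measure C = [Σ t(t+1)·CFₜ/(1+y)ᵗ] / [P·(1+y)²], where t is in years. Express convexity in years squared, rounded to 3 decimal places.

29.469

With y = 0.0565:
  t   CF        PV=CF/(1+0.0565)^t    t·PV        t(t+1)·PV
  1       170.00       160.9087       160.9087         321.8173
  2       170.00       152.3035       304.6070         913.8211
  3       170.00       144.1586       432.4757       1,729.9026
  4       170.00       136.4492       545.7967       2,728.9835
  5       170.00       129.1521       645.7604       3,874.5625
  6     2,170.00     1,560.4244     9,362.5462      65,537.8237
  Σ                  2,283.3964    11,452.0947      75,106.9108
P = 2,283.3964.
Convexity = Σ t(t+1)·PV / [P·(1+y)²] = 75,106.9108 / (2,283.3964 × 1.116192) = 29.46861.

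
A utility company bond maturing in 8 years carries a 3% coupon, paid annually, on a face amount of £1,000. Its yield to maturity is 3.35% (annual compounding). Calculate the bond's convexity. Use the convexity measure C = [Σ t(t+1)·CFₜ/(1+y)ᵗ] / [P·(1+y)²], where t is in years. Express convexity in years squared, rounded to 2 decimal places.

58.70

With y = 0.0335:
  t   CF        PV=CF/(1+0.0335)^t    t·PV        t(t+1)·PV
  1        30.00        29.0276        29.0276          58.0552
  2        30.00        28.0867        56.1733         168.5200
  3        30.00        27.1763        81.5288         326.1152
  4        30.00        26.2954       105.1815         525.9075
  5        30.00        25.4430       127.2152         763.2909
  6        30.00        24.6183       147.7099       1,033.9693
  7        30.00        23.8203       166.7424       1,333.9388
  8     1,030.00       791.3222     6,330.5780      56,975.2020
  Σ                    975.7898     7,044.1566      61,184.9989
P = 975.7898.
Convexity = Σ t(t+1)·PV / [P·(1+y)²] = 61,184.9989 / (975.7898 × 1.068122) = 58.70400.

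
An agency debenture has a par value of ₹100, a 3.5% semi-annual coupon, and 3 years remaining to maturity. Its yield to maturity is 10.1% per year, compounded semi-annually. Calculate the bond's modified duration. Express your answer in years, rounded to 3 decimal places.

2.722 years

Periodic yield y = 0.0505. First find Macaulay duration:
  t   CF        PV=CF/(1+0.0505)^t    t·PV
  1         1.75         1.6659         1.6659
  2         1.75         1.5858         3.1716
  3         1.75         1.5096         4.5287
  4         1.75         1.4370         5.7480
  5         1.75         1.3679         6.8396
  6       101.75        75.7108       454.2651
  Σ                     83.2770       476.2187
P = 83.2770; Macaulay duration = 476.2187 / 83.2770 = 5.71849 half-year periods = 2.85925 years.
Modified duration = D_Mac / (1 + y) = 2.85925 / 1.0505 = 2.72180 years.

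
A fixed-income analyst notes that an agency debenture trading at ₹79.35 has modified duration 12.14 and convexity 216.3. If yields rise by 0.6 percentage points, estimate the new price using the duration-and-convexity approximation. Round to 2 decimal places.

₹73.88

Duration effect: -D_mod·Δy = -12.14 × (+0.006) = -0.072840
Convexity effect: ½·C·(Δy)² = 0.5 × 216.3 × (0.006)² = +0.0038934
ΔP/P ≈ -0.072840 + 0.0038934 = -0.0689466
New price ≈ 79.35 × (1 - 0.0689466) = 73.87908729.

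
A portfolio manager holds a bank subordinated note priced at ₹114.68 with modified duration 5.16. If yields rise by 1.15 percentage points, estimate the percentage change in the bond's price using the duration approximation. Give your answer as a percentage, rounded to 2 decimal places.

-5.93%

Duration approximation: ΔP/P ≈ -D_mod · Δy = -5.16 × (+0.0115) = -0.059340.
As a percentage: -5.9340%.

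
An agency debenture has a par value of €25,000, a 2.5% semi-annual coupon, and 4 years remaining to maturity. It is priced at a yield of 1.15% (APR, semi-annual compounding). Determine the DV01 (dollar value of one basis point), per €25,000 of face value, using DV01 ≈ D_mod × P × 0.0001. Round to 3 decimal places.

€10.039

Periodic yield y = 0.00575.
  t   CF        PV=CF/(1+0.00575)^t    t·PV
  1       312.50       310.7134       310.7134
  2       312.50       308.9370       617.8740
  3       312.50       307.1708       921.5123
  4       312.50       305.4146     1,221.6586
  5       312.50       303.6685     1,518.3427
  6       312.50       301.9324     1,811.5946
  7       312.50       300.2063     2,101.4438
  8    25,312.50    24,177.6848   193,421.4780
  Σ                 26,315.7278   201,924.6175
P = 26,315.7278; D_Mac = 7.67315 half-year periods = 3.83658 yrs; D_mod = 3.81464 yrs.
DV01 ≈ 3.81464 × 26,315.7278 × 0.0001 = 10.038509.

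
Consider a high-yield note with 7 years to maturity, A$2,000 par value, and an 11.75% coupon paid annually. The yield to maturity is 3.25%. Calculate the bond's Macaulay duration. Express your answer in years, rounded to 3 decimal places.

Periodic yield y = 0.0325. Discount each cash flow and weight by its year:
  t   CF        PV=CF/(1+0.0325)^t    t·PV
  1       235.00       227.6029       227.6029
  2       235.00       220.4386       440.8773
  3       235.00       213.4999       640.4997
  4       235.00       206.7796       827.1183
  5       235.00       200.2708     1,001.3538
  6       235.00       193.9668     1,163.8011
  7     2,235.00     1,786.6814    12,506.7695
  Σ                  3,049.2400    16,808.0226
Price P = Σ PV = 3,049.2400.
Macaulay duration = Σ(t·PV) / P = 16,808.0226 / 3,049.2400 = 5.51220 years.

5.512 years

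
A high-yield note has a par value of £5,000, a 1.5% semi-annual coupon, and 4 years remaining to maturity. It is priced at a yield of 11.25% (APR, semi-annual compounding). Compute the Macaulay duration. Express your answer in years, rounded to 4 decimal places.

3.8708 years

Periodic yield y = 0.05625. Discount each cash flow and weight by its period:
  t   CF        PV=CF/(1+0.05625)^t    t·PV
  1        37.50        35.5030        35.5030
  2        37.50        33.6123        67.2245
  3        37.50        31.8223        95.4668
  4        37.50        30.1276       120.5104
  5        37.50        28.5232       142.6158
  6        37.50        27.0042       162.0251
  7        37.50        25.5661       178.9626
  8     5,037.50     3,251.4815    26,011.8518
  Σ                  3,463.6400    26,814.1599
Price P = Σ PV = 3,463.6400.
Macaulay duration = Σ(t·PV) / P = 26,814.1599 / 3,463.6400 = 7.74161 half-year periods.
In years: 7.74161 / 2 = 3.87081 years.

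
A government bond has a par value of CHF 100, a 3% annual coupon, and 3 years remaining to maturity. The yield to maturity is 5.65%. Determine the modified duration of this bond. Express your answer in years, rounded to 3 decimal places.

Periodic yield y = 0.0565. First find Macaulay duration:
  t   CF        PV=CF/(1+0.0565)^t    t·PV
  1         3.00         2.8396         2.8396
  2         3.00         2.6877         5.3754
  3       103.00        87.3431       262.0294
  Σ                     92.8704       270.2444
P = 92.8704; Macaulay duration = 270.2444 / 92.8704 = 2.90991 years.
Modified duration = D_Mac / (1 + y) = 2.90991 / 1.0565 = 2.75429 years.

2.754 years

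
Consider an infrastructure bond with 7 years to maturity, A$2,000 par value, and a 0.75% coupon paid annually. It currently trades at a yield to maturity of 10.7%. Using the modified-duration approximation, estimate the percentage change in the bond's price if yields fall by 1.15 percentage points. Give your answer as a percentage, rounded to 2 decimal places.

+7.03%

Periodic yield y = 0.107. Modified duration first:
  t   CF        PV=CF/(1+0.107)^t    t·PV
  1        15.00        13.5501        13.5501
  2        15.00        12.2404        24.4808
  3        15.00        11.0573        33.1718
  4        15.00         9.9885        39.9540
  5        15.00         9.0230        45.1152
  6        15.00         8.1509        48.9054
  7     2,015.00       989.1034     6,923.7240
  Σ                  1,053.1137     7,128.9014
P = 1,053.1137; D_Mac = 6.76936 yrs; D_mod = 6.76936/(1+0.107) = 6.11505 yrs.
ΔP/P ≈ -D_mod · Δy = -6.11505 × (-0.0115) = +0.070323 = +7.0323%.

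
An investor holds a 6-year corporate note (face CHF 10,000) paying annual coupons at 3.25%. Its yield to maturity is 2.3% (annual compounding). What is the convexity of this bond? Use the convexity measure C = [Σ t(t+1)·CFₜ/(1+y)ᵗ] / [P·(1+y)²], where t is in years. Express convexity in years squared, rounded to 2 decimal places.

With y = 0.023:
  t   CF        PV=CF/(1+0.023)^t    t·PV        t(t+1)·PV
  1       325.00       317.6931       317.6931         635.3861
  2       325.00       310.5504       621.1008       1,863.3024
  3       325.00       303.5683       910.7050       3,642.8199
  4       325.00       296.7432     1,186.9729       5,934.8647
  5       325.00       290.0716     1,450.3579       8,702.1476
  6    10,325.00     9,008.1635    54,048.9807     378,342.8652
  Σ                 10,526.7901    58,535.8105     399,121.3860
P = 10,526.7901.
Convexity = Σ t(t+1)·PV / [P·(1+y)²] = 399,121.3860 / (10,526.7901 × 1.046529) = 36.22912.

36.23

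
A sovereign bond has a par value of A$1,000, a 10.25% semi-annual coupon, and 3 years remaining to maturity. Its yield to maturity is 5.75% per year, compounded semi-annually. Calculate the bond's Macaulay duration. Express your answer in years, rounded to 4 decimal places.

2.6793 years

Periodic yield y = 0.02875. Discount each cash flow and weight by its period:
  t   CF        PV=CF/(1+0.02875)^t    t·PV
  1        51.25        49.8177        49.8177
  2        51.25        48.4255        96.8510
  3        51.25        47.0722       141.2165
  4        51.25        45.7567       183.0267
  5        51.25        44.4779       222.3897
  6     1,051.25       886.8434     5,321.0602
  Σ                  1,122.3934     6,014.3619
Price P = Σ PV = 1,122.3934.
Macaulay duration = Σ(t·PV) / P = 6,014.3619 / 1,122.3934 = 5.35851 half-year periods.
In years: 5.35851 / 2 = 2.67926 years.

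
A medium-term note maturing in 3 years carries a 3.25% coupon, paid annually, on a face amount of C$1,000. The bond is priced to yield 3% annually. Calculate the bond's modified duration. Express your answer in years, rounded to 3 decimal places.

Periodic yield y = 0.03. First find Macaulay duration:
  t   CF        PV=CF/(1+0.03)^t    t·PV
  1        32.50        31.5534        31.5534
  2        32.50        30.6344        61.2687
  3     1,032.50       944.8838     2,834.6513
  Σ                  1,007.0715     2,927.4734
P = 1,007.0715; Macaulay duration = 2,927.4734 / 1,007.0715 = 2.90692 years.
Modified duration = D_Mac / (1 + y) = 2.90692 / 1.03 = 2.82225 years.

2.822 years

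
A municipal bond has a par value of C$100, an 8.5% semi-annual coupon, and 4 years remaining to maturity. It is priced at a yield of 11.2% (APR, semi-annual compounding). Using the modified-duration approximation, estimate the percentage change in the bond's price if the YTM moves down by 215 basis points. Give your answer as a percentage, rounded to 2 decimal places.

+7.01%

Periodic yield y = 0.056. Modified duration first:
  t   CF        PV=CF/(1+0.056)^t    t·PV
  1         4.25         4.0246         4.0246
  2         4.25         3.8112         7.6224
  3         4.25         3.6091        10.8273
  4         4.25         3.4177        13.6708
  5         4.25         3.2365        16.1823
  6         4.25         3.0648        18.3889
  7         4.25         2.9023        20.3161
  8       104.25        67.4163       539.3302
  Σ                     91.4824       630.3625
P = 91.4824; D_Mac = 6.89053 half-year periods = 3.44526 yrs; D_mod = 3.44526/(1+0.056) = 3.26256 yrs.
ΔP/P ≈ -D_mod · Δy = -3.26256 × (-0.0215) = +0.070145 = +7.0145%.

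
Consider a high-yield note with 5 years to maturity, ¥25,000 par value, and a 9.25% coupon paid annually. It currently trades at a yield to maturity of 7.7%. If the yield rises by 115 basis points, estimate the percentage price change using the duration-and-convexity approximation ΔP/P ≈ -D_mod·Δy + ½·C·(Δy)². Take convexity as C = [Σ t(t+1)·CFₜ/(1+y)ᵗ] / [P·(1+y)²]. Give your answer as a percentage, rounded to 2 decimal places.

-4.40%

With y = 0.077:
  t   CF        PV=CF/(1+0.077)^t    t·PV        t(t+1)·PV
  1     2,312.50     2,147.1681     2,147.1681       4,294.3361
  2     2,312.50     1,993.6565     3,987.3130      11,961.9390
  3     2,312.50     1,851.1202     5,553.3607      22,213.4430
  4     2,312.50     1,718.7746     6,875.0984      34,375.4921
  5    27,312.50    18,848.7666    94,243.8332     565,462.9995
  Σ                 26,559.4861   112,806.7735     638,308.2097
P = 26,559.4861; D_Mac = 4.24733 yrs; D_mod = 3.94366 yrs; C = 20.71950.
Duration effect: -3.94366 × (+0.0115) = -0.045352
Convexity effect: 0.5 × 20.71950 × (0.0115)² = +0.0013701
ΔP/P ≈ -0.045352 + 0.0013701 = -0.043982 = -4.3982%.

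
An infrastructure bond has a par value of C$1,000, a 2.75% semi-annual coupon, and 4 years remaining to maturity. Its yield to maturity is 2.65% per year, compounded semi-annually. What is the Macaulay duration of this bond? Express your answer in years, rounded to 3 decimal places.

Periodic yield y = 0.01325. Discount each cash flow and weight by its period:
  t   CF        PV=CF/(1+0.01325)^t    t·PV
  1        13.75        13.5702        13.5702
  2        13.75        13.3927        26.7855
  3        13.75        13.2176        39.6528
  4        13.75        13.0448        52.1791
  5        13.75        12.8742        64.3709
  6        13.75        12.7058        76.2350
  7        13.75        12.5397        87.7778
  8     1,013.75       912.4267     7,299.4133
  Σ                  1,003.7717     7,659.9845
Price P = Σ PV = 1,003.7717.
Macaulay duration = Σ(t·PV) / P = 7,659.9845 / 1,003.7717 = 7.63120 half-year periods.
In years: 7.63120 / 2 = 3.81560 years.

3.816 years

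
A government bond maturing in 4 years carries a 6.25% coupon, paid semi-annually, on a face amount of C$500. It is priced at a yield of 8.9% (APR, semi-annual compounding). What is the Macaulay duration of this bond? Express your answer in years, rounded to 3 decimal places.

Periodic yield y = 0.0445. Discount each cash flow and weight by its period:
  t   CF        PV=CF/(1+0.0445)^t    t·PV
  1       15.625        14.9593        14.9593
  2       15.625        14.3220        28.6440
  3       15.625        13.7118        41.1354
  4       15.625        13.1276        52.5105
  5       15.625        12.5683        62.8417
  6       15.625        12.0329        72.1972
  7       15.625        11.5202        80.6416
  8      515.625       363.9707     2,911.7655
  Σ                    456.2129     3,264.6952
Price P = Σ PV = 456.2129.
Macaulay duration = Σ(t·PV) / P = 3,264.6952 / 456.2129 = 7.15608 half-year periods.
In years: 7.15608 / 2 = 3.57804 years.

3.578 years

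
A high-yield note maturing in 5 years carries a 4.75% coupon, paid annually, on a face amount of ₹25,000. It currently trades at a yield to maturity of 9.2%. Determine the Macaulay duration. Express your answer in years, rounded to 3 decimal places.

4.517 years

Periodic yield y = 0.092. Discount each cash flow and weight by its year:
  t   CF        PV=CF/(1+0.092)^t    t·PV
  1     1,187.50     1,087.4542     1,087.4542
  2     1,187.50       995.8372     1,991.6744
  3     1,187.50       911.9388     2,735.8165
  4     1,187.50       835.1088     3,340.4352
  5    26,187.50    16,864.7865    84,323.9327
  Σ                 20,695.1256    93,479.3130
Price P = Σ PV = 20,695.1256.
Macaulay duration = Σ(t·PV) / P = 93,479.3130 / 20,695.1256 = 4.51697 years.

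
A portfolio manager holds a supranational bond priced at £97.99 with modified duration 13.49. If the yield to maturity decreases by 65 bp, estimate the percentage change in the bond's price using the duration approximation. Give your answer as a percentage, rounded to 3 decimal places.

+8.769%

Duration approximation: ΔP/P ≈ -D_mod · Δy = -13.49 × (-0.0065) = +0.087685.
As a percentage: +8.7685%.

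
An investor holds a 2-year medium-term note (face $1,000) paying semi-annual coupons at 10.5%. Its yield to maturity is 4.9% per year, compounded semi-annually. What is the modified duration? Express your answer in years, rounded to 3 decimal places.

Periodic yield y = 0.0245. First find Macaulay duration:
  t   CF        PV=CF/(1+0.0245)^t    t·PV
  1        52.50        51.2445        51.2445
  2        52.50        50.0190       100.0381
  3        52.50        48.8229       146.4686
  4     1,052.50       955.3758     3,821.5034
  Σ                  1,105.4623     4,119.2546
P = 1,105.4623; Macaulay duration = 4,119.2546 / 1,105.4623 = 3.72627 half-year periods = 1.86314 years.
Modified duration = D_Mac / (1 + y) = 1.86314 / 1.0245 = 1.81858 years.

1.819 years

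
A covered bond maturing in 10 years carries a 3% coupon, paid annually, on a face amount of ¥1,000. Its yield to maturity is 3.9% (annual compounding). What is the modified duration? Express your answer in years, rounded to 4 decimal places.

8.4017 years

Periodic yield y = 0.039. First find Macaulay duration:
  t   CF        PV=CF/(1+0.039)^t    t·PV
  1        30.00        28.8739        28.8739
  2        30.00        27.7901        55.5802
  3        30.00        26.7470        80.2409
  4        30.00        25.7430       102.9720
  5        30.00        24.7767       123.8835
  6        30.00        23.8467       143.0801
  7        30.00        22.9516       160.6610
  8        30.00        22.0901       176.7205
  9        30.00        21.2609       191.3480
  10    1,030.00       702.5573     7,025.5730
  Σ                    926.6372     8,088.9330
P = 926.6372; Macaulay duration = 8,088.9330 / 926.6372 = 8.72934 years.
Modified duration = D_Mac / (1 + y) = 8.72934 / 1.039 = 8.40168 years.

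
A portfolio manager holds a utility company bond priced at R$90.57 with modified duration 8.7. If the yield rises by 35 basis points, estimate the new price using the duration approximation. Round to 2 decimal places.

Duration approximation: ΔP/P ≈ -D_mod · Δy = -8.7 × (+0.0035) = -0.030450.
New price ≈ 90.57 × (1 - 0.030450) = 87.8121435.

R$87.81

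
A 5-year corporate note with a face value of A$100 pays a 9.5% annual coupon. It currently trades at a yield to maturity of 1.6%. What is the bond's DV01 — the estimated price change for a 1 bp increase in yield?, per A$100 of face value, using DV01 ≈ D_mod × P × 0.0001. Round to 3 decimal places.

Periodic yield y = 0.016.
  t   CF        PV=CF/(1+0.016)^t    t·PV
  1         9.50         9.3504         9.3504
  2         9.50         9.2031        18.4063
  3         9.50         9.0582        27.1746
  4         9.50         8.9156        35.6623
  5       109.50       101.1453       505.7264
  Σ                    137.6726       596.3199
P = 137.6726; D_Mac = 4.33144 yrs; D_mod = 4.26322 yrs.
DV01 ≈ 4.26322 × 137.6726 × 0.0001 = 0.058693.

A$0.059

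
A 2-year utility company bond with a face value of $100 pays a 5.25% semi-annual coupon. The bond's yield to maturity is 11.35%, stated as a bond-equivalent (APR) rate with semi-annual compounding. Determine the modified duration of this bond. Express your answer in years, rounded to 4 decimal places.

1.8165 years

Periodic yield y = 0.05675. First find Macaulay duration:
  t   CF        PV=CF/(1+0.05675)^t    t·PV
  1        2.625         2.4840         2.4840
  2        2.625         2.3506         4.7013
  3        2.625         2.2244         6.6732
  4      102.625        82.2932       329.1729
  Σ                     89.3523       343.0314
P = 89.3523; Macaulay duration = 343.0314 / 89.3523 = 3.83909 half-year periods = 1.91954 years.
Modified duration = D_Mac / (1 + y) = 1.91954 / 1.05675 = 1.81646 years.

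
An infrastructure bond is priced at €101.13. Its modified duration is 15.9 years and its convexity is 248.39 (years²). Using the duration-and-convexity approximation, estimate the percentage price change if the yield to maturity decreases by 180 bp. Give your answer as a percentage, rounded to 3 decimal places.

Duration effect: -D_mod·Δy = -15.9 × (-0.018) = +0.286200
Convexity effect: ½·C·(Δy)² = 0.5 × 248.39 × (-0.018)² = +0.04023918
ΔP/P ≈ +0.286200 + 0.04023918 = +0.32643918
= +32.643918%.

+32.644%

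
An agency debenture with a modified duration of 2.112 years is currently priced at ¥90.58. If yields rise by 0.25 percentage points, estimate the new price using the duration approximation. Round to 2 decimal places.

¥90.10

Duration approximation: ΔP/P ≈ -D_mod · Δy = -2.112 × (+0.0025) = -0.005280.
New price ≈ 90.58 × (1 - 0.005280) = 90.1017376.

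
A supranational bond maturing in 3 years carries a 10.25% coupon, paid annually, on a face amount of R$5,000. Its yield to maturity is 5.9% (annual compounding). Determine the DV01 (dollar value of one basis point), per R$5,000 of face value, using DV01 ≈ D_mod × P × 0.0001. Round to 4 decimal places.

R$1.4469

Periodic yield y = 0.059.
  t   CF        PV=CF/(1+0.059)^t    t·PV
  1       512.50       483.9471       483.9471
  2       512.50       456.9850       913.9700
  3     5,512.50     4,641.5253    13,924.5759
  Σ                  5,582.4574    15,322.4930
P = 5,582.4574; D_Mac = 2.74476 yrs; D_mod = 2.59184 yrs.
DV01 ≈ 2.59184 × 5,582.4574 × 0.0001 = 1.446883.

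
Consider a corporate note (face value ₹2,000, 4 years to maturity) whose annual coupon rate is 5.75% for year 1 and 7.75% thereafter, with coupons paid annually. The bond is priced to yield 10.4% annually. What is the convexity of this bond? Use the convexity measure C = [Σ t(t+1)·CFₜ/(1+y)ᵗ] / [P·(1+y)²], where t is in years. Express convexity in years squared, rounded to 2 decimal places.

14.32

With y = 0.104:
  t   CF        PV=CF/(1+0.104)^t    t·PV        t(t+1)·PV
  1       115.00       104.1667       104.1667         208.3333
  2       155.00       127.1726       254.3452         763.0356
  3       155.00       115.1926       345.5777       1,382.3109
  4     2,155.00     1,450.6779     5,802.7114      29,013.5571
  Σ                  1,797.2097     6,506.8010      31,367.2369
P = 1,797.2097.
Convexity = Σ t(t+1)·PV / [P·(1+y)²] = 31,367.2369 / (1,797.2097 × 1.218816) = 14.31988.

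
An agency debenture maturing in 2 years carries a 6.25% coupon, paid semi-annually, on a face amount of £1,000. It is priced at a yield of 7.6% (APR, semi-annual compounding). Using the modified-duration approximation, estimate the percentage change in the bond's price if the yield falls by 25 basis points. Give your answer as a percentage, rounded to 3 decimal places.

+0.460%

Periodic yield y = 0.038. Modified duration first:
  t   CF        PV=CF/(1+0.038)^t    t·PV
  1        31.25        30.1060        30.1060
  2        31.25        29.0038        58.0077
  3        31.25        27.9420        83.8261
  4     1,031.25       888.3304     3,553.3218
  Σ                    975.3823     3,725.2615
P = 975.3823; D_Mac = 3.81928 half-year periods = 1.90964 yrs; D_mod = 1.90964/(1+0.038) = 1.83973 yrs.
ΔP/P ≈ -D_mod · Δy = -1.83973 × (-0.0025) = +0.004599 = +0.4599%.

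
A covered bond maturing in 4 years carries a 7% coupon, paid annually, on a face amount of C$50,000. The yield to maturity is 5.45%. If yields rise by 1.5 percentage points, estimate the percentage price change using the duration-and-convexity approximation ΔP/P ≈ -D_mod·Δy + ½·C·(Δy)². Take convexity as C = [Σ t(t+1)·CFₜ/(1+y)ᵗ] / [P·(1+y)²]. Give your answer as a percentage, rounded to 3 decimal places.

With y = 0.0545:
  t   CF        PV=CF/(1+0.0545)^t    t·PV        t(t+1)·PV
  1     3,500.00     3,319.1086     3,319.1086       6,638.2172
  2     3,500.00     3,147.5662     6,295.1324      18,885.3973
  3     3,500.00     2,984.8897     8,954.6692      35,818.6768
  4    53,500.00    43,268.0622   173,072.2489     865,361.2447
  Σ                 52,719.6268   191,641.1592     926,703.5360
P = 52,719.6268; D_Mac = 3.63510 yrs; D_mod = 3.44723 yrs; C = 15.80794.
Duration effect: -3.44723 × (+0.015) = -0.051708
Convexity effect: 0.5 × 15.80794 × (0.015)² = +0.0017784
ΔP/P ≈ -0.051708 + 0.0017784 = -0.049930 = -4.9930%.

-4.993%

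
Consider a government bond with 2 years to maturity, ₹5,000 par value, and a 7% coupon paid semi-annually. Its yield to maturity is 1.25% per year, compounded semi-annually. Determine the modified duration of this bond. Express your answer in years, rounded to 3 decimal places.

1.895 years

Periodic yield y = 0.00625. First find Macaulay duration:
  t   CF        PV=CF/(1+0.00625)^t    t·PV
  1       175.00       173.9130       173.9130
  2       175.00       172.8328       345.6657
  3       175.00       171.7593       515.2780
  4     5,175.00     5,047.6215    20,190.4860
  Σ                  5,566.1267    21,225.3427
P = 5,566.1267; Macaulay duration = 21,225.3427 / 5,566.1267 = 3.81331 half-year periods = 1.90665 years.
Modified duration = D_Mac / (1 + y) = 1.90665 / 1.00625 = 1.89481 years.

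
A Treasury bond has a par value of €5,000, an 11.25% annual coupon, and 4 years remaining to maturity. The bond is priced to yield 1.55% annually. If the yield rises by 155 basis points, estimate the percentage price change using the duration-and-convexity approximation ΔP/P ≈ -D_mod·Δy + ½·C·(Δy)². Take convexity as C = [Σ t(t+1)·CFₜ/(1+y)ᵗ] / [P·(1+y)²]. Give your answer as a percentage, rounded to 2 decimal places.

-5.18%

With y = 0.0155:
  t   CF        PV=CF/(1+0.0155)^t    t·PV        t(t+1)·PV
  1       562.50       553.9143       553.9143       1,107.8287
  2       562.50       545.4597     1,090.9194       3,272.7582
  3       562.50       537.1341     1,611.4024       6,445.6095
  4     5,562.50     5,230.5856    20,922.3424     104,611.7118
  Σ                  6,867.0937    24,178.5785     115,437.9082
P = 6,867.0937; D_Mac = 3.52093 yrs; D_mod = 3.46719 yrs; C = 16.30105.
Duration effect: -3.46719 × (+0.0155) = -0.053741
Convexity effect: 0.5 × 16.30105 × (0.0155)² = +0.0019582
ΔP/P ≈ -0.053741 + 0.0019582 = -0.051783 = -5.1783%.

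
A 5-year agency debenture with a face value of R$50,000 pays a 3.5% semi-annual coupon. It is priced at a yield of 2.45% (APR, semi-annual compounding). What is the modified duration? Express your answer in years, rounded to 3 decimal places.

4.585 years

Periodic yield y = 0.01225. First find Macaulay duration:
  t   CF        PV=CF/(1+0.01225)^t    t·PV
  1       875.00       864.4110       864.4110
  2       875.00       853.9501     1,707.9002
  3       875.00       843.6158     2,530.8474
  4       875.00       833.4066     3,333.6262
  5       875.00       823.3209     4,116.6044
  6       875.00       813.3572     4,880.1435
  7       875.00       803.5142     5,624.5994
  8       875.00       793.7903     6,350.3221
  9       875.00       784.1840     7,057.6561
  10   50,875.00    45,042.9232   450,429.2322
  Σ                 52,456.4732   486,895.3424
P = 52,456.4732; Macaulay duration = 486,895.3424 / 52,456.4732 = 9.28189 half-year periods = 4.64095 years.
Modified duration = D_Mac / (1 + y) = 4.64095 / 1.01225 = 4.58478 years.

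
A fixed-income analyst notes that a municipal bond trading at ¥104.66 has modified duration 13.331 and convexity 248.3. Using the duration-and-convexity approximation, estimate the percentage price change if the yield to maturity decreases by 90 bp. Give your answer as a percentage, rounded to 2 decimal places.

Duration effect: -D_mod·Δy = -13.331 × (-0.009) = +0.119979
Convexity effect: ½·C·(Δy)² = 0.5 × 248.3 × (-0.009)² = +0.01005615
ΔP/P ≈ +0.119979 + 0.01005615 = +0.13003515
= +13.003515%.

+13.00%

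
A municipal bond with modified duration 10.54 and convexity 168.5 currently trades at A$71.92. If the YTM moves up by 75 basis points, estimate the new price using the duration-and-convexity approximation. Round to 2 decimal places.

Duration effect: -D_mod·Δy = -10.54 × (+0.0075) = -0.079050
Convexity effect: ½·C·(Δy)² = 0.5 × 168.5 × (0.0075)² = +0.0047390625
ΔP/P ≈ -0.079050 + 0.0047390625 = -0.0743109375
New price ≈ 71.92 × (1 - 0.0743109375) = 66.575557375.

A$66.58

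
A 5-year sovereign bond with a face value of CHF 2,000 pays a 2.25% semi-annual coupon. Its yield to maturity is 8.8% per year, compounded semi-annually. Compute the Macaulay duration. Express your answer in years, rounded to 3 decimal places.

Periodic yield y = 0.044. Discount each cash flow and weight by its period:
  t   CF        PV=CF/(1+0.044)^t    t·PV
  1        22.50        21.5517        21.5517
  2        22.50        20.6434        41.2868
  3        22.50        19.7734        59.3202
  4        22.50        18.9400        75.7601
  5        22.50        18.1418        90.7089
  6        22.50        17.3772       104.2631
  7        22.50        16.6448       116.5137
  8        22.50        15.9433       127.5465
  9        22.50        15.2714       137.4423
  10    2,022.50     1,314.8722    13,148.7220
  Σ                  1,479.1592    13,923.1154
Price P = Σ PV = 1,479.1592.
Macaulay duration = Σ(t·PV) / P = 13,923.1154 / 1,479.1592 = 9.41286 half-year periods.
In years: 9.41286 / 2 = 4.70643 years.

4.706 years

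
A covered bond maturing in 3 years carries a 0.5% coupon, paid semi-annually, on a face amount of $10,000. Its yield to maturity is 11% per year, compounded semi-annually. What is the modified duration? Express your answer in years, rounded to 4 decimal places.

2.8223 years

Periodic yield y = 0.055. First find Macaulay duration:
  t   CF        PV=CF/(1+0.055)^t    t·PV
  1        25.00        23.6967        23.6967
  2        25.00        22.4613        44.9226
  3        25.00        21.2903        63.8710
  4        25.00        20.1804        80.7217
  5        25.00        19.1284        95.6418
  6    10,025.00     7,270.5895    43,623.5369
  Σ                  7,377.3466    43,932.3907
P = 7,377.3466; Macaulay duration = 43,932.3907 / 7,377.3466 = 5.95504 half-year periods = 2.97752 years.
Modified duration = D_Mac / (1 + y) = 2.97752 / 1.055 = 2.82229 years.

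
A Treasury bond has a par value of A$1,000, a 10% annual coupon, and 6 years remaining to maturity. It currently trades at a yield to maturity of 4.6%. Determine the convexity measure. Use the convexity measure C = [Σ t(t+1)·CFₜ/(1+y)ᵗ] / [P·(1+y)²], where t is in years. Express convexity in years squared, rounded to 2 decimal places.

With y = 0.046:
  t   CF        PV=CF/(1+0.046)^t    t·PV        t(t+1)·PV
  1       100.00        95.6023        95.6023         191.2046
  2       100.00        91.3980       182.7960         548.3879
  3       100.00        87.3786       262.1357       1,048.5429
  4       100.00        83.5359       334.1437       1,670.7184
  5       100.00        79.8623       399.3113       2,395.8677
  6     1,100.00       839.8516     5,039.1099      35,273.7692
  Σ                  1,277.6287     6,313.0988      41,128.4906
P = 1,277.6287.
Convexity = Σ t(t+1)·PV / [P·(1+y)²] = 41,128.4906 / (1,277.6287 × 1.094116) = 29.42217.

29.42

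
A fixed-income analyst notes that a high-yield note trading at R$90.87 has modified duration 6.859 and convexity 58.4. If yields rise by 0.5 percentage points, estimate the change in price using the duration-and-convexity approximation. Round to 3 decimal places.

Duration effect: -D_mod·Δy = -6.859 × (+0.005) = -0.034295
Convexity effect: ½·C·(Δy)² = 0.5 × 58.4 × (0.005)² = +0.0007300
ΔP/P ≈ -0.034295 + 0.0007300 = -0.033565
ΔP ≈ 90.87 × (-0.033565) = -3.05005155.

-R$3.050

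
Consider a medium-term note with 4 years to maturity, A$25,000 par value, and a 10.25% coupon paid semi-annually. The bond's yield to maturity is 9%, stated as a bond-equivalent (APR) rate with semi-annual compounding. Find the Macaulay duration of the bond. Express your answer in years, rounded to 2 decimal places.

3.39 years

Periodic yield y = 0.045. Discount each cash flow and weight by its period:
  t   CF        PV=CF/(1+0.045)^t    t·PV
  1     1,281.25     1,226.0766     1,226.0766
  2     1,281.25     1,173.2790     2,346.5580
  3     1,281.25     1,122.7550     3,368.2651
  4     1,281.25     1,074.4067     4,297.6269
  5     1,281.25     1,028.1404     5,140.7020
  6     1,281.25       983.8664     5,903.1985
  7     1,281.25       941.4990     6,590.4927
  8    26,281.25    18,480.5841   147,844.6729
  Σ                 26,030.6072   176,717.5927
Price P = Σ PV = 26,030.6072.
Macaulay duration = Σ(t·PV) / P = 176,717.5927 / 26,030.6072 = 6.78884 half-year periods.
In years: 6.78884 / 2 = 3.39442 years.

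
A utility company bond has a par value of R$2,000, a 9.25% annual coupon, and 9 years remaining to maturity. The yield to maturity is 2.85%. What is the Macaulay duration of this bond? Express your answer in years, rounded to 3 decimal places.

Periodic yield y = 0.0285. Discount each cash flow and weight by its year:
  t   CF        PV=CF/(1+0.0285)^t    t·PV
  1       185.00       179.8736       179.8736
  2       185.00       174.8893       349.7785
  3       185.00       170.0430       510.1291
  4       185.00       165.3311       661.3244
  5       185.00       160.7497       803.7486
  6       185.00       156.2953       937.7719
  7       185.00       151.9643     1,063.7503
  8       185.00       147.7534     1,182.0269
  9     2,185.00     1,696.7301    15,270.5713
  Σ                  3,003.6299    20,958.9746
Price P = Σ PV = 3,003.6299.
Macaulay duration = Σ(t·PV) / P = 20,958.9746 / 3,003.6299 = 6.97788 years.

6.978 years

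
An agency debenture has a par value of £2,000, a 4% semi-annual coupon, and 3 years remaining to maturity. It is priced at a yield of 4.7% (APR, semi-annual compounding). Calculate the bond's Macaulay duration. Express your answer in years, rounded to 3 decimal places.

2.855 years

Periodic yield y = 0.0235. Discount each cash flow and weight by its period:
  t   CF        PV=CF/(1+0.0235)^t    t·PV
  1        40.00        39.0816        39.0816
  2        40.00        38.1843        76.3685
  3        40.00        37.3075       111.9226
  4        40.00        36.4509       145.8037
  5        40.00        35.6140       178.0700
  6     2,040.00     1,774.6107    10,647.6639
  Σ                  1,961.2489    11,198.9103
Price P = Σ PV = 1,961.2489.
Macaulay duration = Σ(t·PV) / P = 11,198.9103 / 1,961.2489 = 5.71009 half-year periods.
In years: 5.71009 / 2 = 2.85505 years.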